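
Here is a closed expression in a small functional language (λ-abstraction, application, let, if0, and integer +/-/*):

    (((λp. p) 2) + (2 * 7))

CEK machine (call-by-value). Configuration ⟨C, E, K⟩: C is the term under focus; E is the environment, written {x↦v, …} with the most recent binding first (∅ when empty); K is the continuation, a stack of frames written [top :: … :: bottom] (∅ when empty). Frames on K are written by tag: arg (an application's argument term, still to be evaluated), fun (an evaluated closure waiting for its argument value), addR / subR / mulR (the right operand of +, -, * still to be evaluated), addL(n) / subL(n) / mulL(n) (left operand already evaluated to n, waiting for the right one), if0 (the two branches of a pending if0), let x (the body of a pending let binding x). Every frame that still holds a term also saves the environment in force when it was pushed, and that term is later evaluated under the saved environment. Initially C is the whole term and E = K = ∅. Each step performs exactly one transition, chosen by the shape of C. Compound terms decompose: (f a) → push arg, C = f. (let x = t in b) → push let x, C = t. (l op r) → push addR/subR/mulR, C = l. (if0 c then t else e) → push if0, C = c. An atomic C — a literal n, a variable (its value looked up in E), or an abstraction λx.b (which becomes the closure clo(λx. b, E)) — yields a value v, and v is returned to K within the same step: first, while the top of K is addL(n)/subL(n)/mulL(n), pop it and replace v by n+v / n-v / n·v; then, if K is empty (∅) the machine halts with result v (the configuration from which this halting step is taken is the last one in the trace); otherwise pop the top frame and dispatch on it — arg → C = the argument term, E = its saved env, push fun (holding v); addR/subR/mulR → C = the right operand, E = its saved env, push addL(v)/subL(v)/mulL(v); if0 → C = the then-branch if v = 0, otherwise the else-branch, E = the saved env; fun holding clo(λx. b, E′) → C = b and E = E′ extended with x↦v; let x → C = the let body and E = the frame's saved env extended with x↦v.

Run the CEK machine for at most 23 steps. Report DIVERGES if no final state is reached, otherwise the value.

step 0: ⟨C=(((λp. p) 2) + (2 * 7)); E=∅; K=∅⟩
step 1: ⟨C=((λp. p) 2); E=∅; K=[addR]⟩
step 2: ⟨C=(λp. p); E=∅; K=[arg :: addR]⟩
step 3: ⟨C=2; E=∅; K=[fun :: addR]⟩
step 4: ⟨C=p; E={p↦2}; K=[addR]⟩
step 5: ⟨C=(2 * 7); E=∅; K=[addL(2)]⟩
step 6: ⟨C=2; E=∅; K=[mulR :: addL(2)]⟩
step 7: ⟨C=7; E=∅; K=[mulL(2) :: addL(2)]⟩
→ final value 16

Answer: 16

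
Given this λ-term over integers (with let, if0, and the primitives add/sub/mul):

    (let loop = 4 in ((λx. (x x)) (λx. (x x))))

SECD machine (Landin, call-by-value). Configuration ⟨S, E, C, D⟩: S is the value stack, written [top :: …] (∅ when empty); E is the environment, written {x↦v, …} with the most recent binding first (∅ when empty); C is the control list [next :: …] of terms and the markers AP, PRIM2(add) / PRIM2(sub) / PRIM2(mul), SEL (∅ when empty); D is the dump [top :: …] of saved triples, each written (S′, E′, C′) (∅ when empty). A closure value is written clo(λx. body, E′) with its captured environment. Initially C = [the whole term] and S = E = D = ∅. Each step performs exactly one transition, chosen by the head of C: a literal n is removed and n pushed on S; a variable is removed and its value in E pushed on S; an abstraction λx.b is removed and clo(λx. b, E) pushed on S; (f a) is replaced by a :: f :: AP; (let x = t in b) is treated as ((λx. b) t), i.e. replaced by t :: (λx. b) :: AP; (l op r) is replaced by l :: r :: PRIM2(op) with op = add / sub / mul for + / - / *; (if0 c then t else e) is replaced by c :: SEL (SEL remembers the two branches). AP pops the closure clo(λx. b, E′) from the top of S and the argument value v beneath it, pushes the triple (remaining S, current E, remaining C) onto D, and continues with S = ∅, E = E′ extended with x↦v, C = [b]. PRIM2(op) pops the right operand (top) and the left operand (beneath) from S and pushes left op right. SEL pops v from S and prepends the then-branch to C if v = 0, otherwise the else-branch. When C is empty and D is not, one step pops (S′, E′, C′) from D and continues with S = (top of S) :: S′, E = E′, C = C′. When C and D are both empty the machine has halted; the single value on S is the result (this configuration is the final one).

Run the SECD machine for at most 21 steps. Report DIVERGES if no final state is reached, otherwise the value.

Answer: DIVERGES (no final state within 21 steps)

Execution trace:
[0] <S=∅, E=∅, C=[(let loop = 4 in ((λx. (x x)) (λx. (x x))))], D=∅>
[1] <S=∅, E=∅, C=[4 :: (λloop. ((λx. (x x)) (λx. (x x)))) :: AP], D=∅>
[2] <S=[4], E=∅, C=[(λloop. ((λx. (x x)) (λx. (x x)))) :: AP], D=∅>
[3] <S=[clo(λloop. ((λx. (x x)) (λx. (x x))), ∅) :: 4], E=∅, C=[AP], D=∅>
[4] <S=∅, E={loop↦4}, C=[((λx. (x x)) (λx. (x x)))], D=[(∅, ∅, ∅)]>
[5] <S=∅, E={loop↦4}, C=[(λx. (x x)) :: (λx. (x x)) :: AP], D=[(∅, ∅, ∅)]>
[6] <S=[clo(λx. (x x), {loop↦4})], E={loop↦4}, C=[(λx. (x x)) :: AP], D=[(∅, ∅, ∅)]>
[7] <S=[clo(λx. (x x), {loop↦4}) :: clo(λx. (x x), {loop↦4})], E={loop↦4}, C=[AP], D=[(∅, ∅, ∅)]>
[8] <S=∅, E={x↦clo(λx. (x x), {loop↦4}), loop↦4}, C=[(x x)], D=[(∅, {loop↦4}, ∅) :: (∅, ∅, ∅)]>
[9] <S=∅, E={x↦clo(λx. (x x), {loop↦4}), loop↦4}, C=[x :: x :: AP], D=[(∅, {loop↦4}, ∅) :: (∅, ∅, ∅)]>
[10] <S=[clo(λx. (x x), {loop↦4})], E={x↦clo(λx. (x x), {loop↦4}), loop↦4}, C=[x :: AP], D=[(∅, {loop↦4}, ∅) :: (∅, ∅, ∅)]>
[11] <S=[clo(λx. (x x), {loop↦4}) :: clo(λx. (x x), {loop↦4})], E={x↦clo(λx. (x x), {loop↦4}), loop↦4}, C=[AP], D=[(∅, {loop↦4}, ∅) :: (∅, ∅, ∅)]>
[12] <S=∅, E={x↦clo(λx. (x x), {loop↦4}), loop↦4}, C=[(x x)], D=[(∅, {x↦clo(λx. (x x), {loop↦4}), loop↦4}, ∅) :: (∅, {loop↦4}, ∅) :: (∅, ∅, ∅)]>
[13] <S=∅, E={x↦clo(λx. (x x), {loop↦4}), loop↦4}, C=[x :: x :: AP], D=[(∅, {x↦clo(λx. (x x), {loop↦4}), loop↦4}, ∅) :: (∅, {loop↦4}, ∅) :: (∅, ∅, ∅)]>
[14] <S=[clo(λx. (x x), {loop↦4})], E={x↦clo(λx. (x x), {loop↦4}), loop↦4}, C=[x :: AP], D=[(∅, {x↦clo(λx. (x x), {loop↦4}), loop↦4}, ∅) :: (∅, {loop↦4}, ∅) :: (∅, ∅, ∅)]>
[15] <S=[clo(λx. (x x), {loop↦4}) :: clo(λx. (x x), {loop↦4})], E={x↦clo(λx. (x x), {loop↦4}), loop↦4}, C=[AP], D=[(∅, {x↦clo(λx. (x x), {loop↦4}), loop↦4}, ∅) :: (∅, {loop↦4}, ∅) :: (∅, ∅, ∅)]>
[16] <S=∅, E={x↦clo(λx. (x x), {loop↦4}), loop↦4}, C=[(x x)], D=[(∅, {x↦clo(λx. (x x), {loop↦4}), loop↦4}, ∅) :: (∅, {x↦clo(λx. (x x), {loop↦4}), loop↦4}, ∅) :: (∅, {loop↦4}, ∅) :: (∅, ∅, ∅)]>
[17] <S=∅, E={x↦clo(λx. (x x), {loop↦4}), loop↦4}, C=[x :: x :: AP], D=[(∅, {x↦clo(λx. (x x), {loop↦4}), loop↦4}, ∅) :: (∅, {x↦clo(λx. (x x), {loop↦4}), loop↦4}, ∅) :: (∅, {loop↦4}, ∅) :: (∅, ∅, ∅)]>
[18] <S=[clo(λx. (x x), {loop↦4})], E={x↦clo(λx. (x x), {loop↦4}), loop↦4}, C=[x :: AP], D=[(∅, {x↦clo(λx. (x x), {loop↦4}), loop↦4}, ∅) :: (∅, {x↦clo(λx. (x x), {loop↦4}), loop↦4}, ∅) :: (∅, {loop↦4}, ∅) :: (∅, ∅, ∅)]>
[19] <S=[clo(λx. (x x), {loop↦4}) :: clo(λx. (x x), {loop↦4})], E={x↦clo(λx. (x x), {loop↦4}), loop↦4}, C=[AP], D=[(∅, {x↦clo(λx. (x x), {loop↦4}), loop↦4}, ∅) :: (∅, {x↦clo(λx. (x x), {loop↦4}), loop↦4}, ∅) :: (∅, {loop↦4}, ∅) :: (∅, ∅, ∅)]>
[20] <S=∅, E={x↦clo(λx. (x x), {loop↦4}), loop↦4}, C=[(x x)], D=[(∅, {x↦clo(λx. (x x), {loop↦4}), loop↦4}, ∅) :: (∅, {x↦clo(λx. (x x), {loop↦4}), loop↦4}, ∅) :: (∅, {x↦clo(λx. (x x), {loop↦4}), loop↦4}, ∅) :: (∅, {loop↦4}, ∅) :: (∅, ∅, ∅)]>
[21] <S=∅, E={x↦clo(λx. (x x), {loop↦4}), loop↦4}, C=[x :: x :: AP], D=[(∅, {x↦clo(λx. (x x), {loop↦4}), loop↦4}, ∅) :: (∅, {x↦clo(λx. (x x), {loop↦4}), loop↦4}, ∅) :: (∅, {x↦clo(λx. (x x), {loop↦4}), loop↦4}, ∅) :: (∅, {loop↦4}, ∅) :: (∅, ∅, ∅)]>
→ 21 transitions taken and the configuration is still not final: no result within 21 steps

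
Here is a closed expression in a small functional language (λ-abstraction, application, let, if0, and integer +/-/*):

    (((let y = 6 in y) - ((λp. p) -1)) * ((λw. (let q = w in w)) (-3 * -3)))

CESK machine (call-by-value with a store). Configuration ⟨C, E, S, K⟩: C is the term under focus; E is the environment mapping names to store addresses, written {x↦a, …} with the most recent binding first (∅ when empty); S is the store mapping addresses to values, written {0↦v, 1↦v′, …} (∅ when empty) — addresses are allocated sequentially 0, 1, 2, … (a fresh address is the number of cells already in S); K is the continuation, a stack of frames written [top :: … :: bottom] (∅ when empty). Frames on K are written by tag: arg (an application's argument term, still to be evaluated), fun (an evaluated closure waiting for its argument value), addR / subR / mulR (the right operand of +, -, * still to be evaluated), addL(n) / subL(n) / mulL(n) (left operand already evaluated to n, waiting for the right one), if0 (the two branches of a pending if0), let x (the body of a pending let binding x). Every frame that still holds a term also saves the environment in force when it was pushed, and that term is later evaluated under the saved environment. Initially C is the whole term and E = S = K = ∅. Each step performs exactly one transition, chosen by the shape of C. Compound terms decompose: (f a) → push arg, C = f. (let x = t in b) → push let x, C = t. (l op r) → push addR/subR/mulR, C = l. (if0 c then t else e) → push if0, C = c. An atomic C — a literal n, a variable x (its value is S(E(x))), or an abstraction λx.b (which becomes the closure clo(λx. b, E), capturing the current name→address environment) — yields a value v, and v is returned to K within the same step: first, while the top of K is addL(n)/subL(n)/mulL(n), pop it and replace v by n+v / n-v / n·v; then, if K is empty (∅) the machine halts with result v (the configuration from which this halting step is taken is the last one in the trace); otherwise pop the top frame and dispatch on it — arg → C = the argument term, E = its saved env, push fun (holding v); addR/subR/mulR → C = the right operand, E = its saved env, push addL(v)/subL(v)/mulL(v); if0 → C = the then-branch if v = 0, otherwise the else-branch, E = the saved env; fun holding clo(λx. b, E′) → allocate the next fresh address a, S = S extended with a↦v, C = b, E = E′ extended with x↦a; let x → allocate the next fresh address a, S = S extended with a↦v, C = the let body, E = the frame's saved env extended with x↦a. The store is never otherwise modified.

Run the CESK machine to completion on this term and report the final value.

Answer: 63

Machine steps:
t=0: ⟨C=(((let y = 6 in y) - ((λp. p) -1)) * ((λw. (let q = w in w)) (-3 * -3))); E=∅; S=∅; K=∅⟩
t=1: ⟨C=((let y = 6 in y) - ((λp. p) -1)); E=∅; S=∅; K=[mulR]⟩
t=2: ⟨C=(let y = 6 in y); E=∅; S=∅; K=[subR :: mulR]⟩
t=3: ⟨C=6; E=∅; S=∅; K=[let y :: subR :: mulR]⟩
t=4: ⟨C=y; E={y↦0}; S={0↦6}; K=[subR :: mulR]⟩
t=5: ⟨C=((λp. p) -1); E=∅; S={0↦6}; K=[subL(6) :: mulR]⟩
t=6: ⟨C=(λp. p); E=∅; S={0↦6}; K=[arg :: subL(6) :: mulR]⟩
t=7: ⟨C=-1; E=∅; S={0↦6}; K=[fun :: subL(6) :: mulR]⟩
t=8: ⟨C=p; E={p↦1}; S={0↦6, 1↦-1}; K=[subL(6) :: mulR]⟩
t=9: ⟨C=((λw. (let q = w in w)) (-3 * -3)); E=∅; S={0↦6, 1↦-1}; K=[mulL(7)]⟩
t=10: ⟨C=(λw. (let q = w in w)); E=∅; S={0↦6, 1↦-1}; K=[arg :: mulL(7)]⟩
t=11: ⟨C=(-3 * -3); E=∅; S={0↦6, 1↦-1}; K=[fun :: mulL(7)]⟩
t=12: ⟨C=-3; E=∅; S={0↦6, 1↦-1}; K=[mulR :: fun :: mulL(7)]⟩
t=13: ⟨C=-3; E=∅; S={0↦6, 1↦-1}; K=[mulL(-3) :: fun :: mulL(7)]⟩
t=14: ⟨C=(let q = w in w); E={w↦2}; S={0↦6, 1↦-1, 2↦9}; K=[mulL(7)]⟩
t=15: ⟨C=w; E={w↦2}; S={0↦6, 1↦-1, 2↦9}; K=[let q :: mulL(7)]⟩
t=16: ⟨C=w; E={q↦3, w↦2}; S={0↦6, 1↦-1, 2↦9, 3↦9}; K=[mulL(7)]⟩
→ final value 63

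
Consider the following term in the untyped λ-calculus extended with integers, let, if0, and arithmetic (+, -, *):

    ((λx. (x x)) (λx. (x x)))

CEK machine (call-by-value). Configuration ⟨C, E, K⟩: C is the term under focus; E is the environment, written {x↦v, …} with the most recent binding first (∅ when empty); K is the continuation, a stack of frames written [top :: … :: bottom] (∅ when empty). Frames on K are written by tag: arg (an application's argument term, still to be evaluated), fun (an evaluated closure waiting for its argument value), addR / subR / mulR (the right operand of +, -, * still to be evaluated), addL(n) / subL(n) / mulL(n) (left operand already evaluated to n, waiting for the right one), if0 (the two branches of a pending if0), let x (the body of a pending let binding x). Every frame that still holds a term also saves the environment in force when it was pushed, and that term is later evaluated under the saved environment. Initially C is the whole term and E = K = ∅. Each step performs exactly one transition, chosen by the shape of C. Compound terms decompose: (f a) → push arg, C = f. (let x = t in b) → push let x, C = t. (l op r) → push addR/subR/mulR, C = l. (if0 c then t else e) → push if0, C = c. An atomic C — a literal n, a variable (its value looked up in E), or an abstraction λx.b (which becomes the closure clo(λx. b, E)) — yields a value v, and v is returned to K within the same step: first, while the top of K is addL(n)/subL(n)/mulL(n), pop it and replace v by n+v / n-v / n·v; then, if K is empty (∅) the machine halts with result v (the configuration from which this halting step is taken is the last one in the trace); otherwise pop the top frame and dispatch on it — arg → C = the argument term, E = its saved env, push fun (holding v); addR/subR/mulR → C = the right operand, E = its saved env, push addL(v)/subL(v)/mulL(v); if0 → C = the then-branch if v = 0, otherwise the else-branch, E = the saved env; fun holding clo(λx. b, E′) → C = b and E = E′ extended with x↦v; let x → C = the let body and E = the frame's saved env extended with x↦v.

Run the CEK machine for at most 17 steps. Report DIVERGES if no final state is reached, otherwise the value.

0. ⟨C=((λx. (x x)) (λx. (x x))); E=∅; K=∅⟩
1. ⟨C=(λx. (x x)); E=∅; K=[arg]⟩
2. ⟨C=(λx. (x x)); E=∅; K=[fun]⟩
3. ⟨C=(x x); E={x↦clo(λx. (x x), ∅)}; K=∅⟩
4. ⟨C=x; E={x↦clo(λx. (x x), ∅)}; K=[arg]⟩
5. ⟨C=x; E={x↦clo(λx. (x x), ∅)}; K=[fun]⟩
… configuration repeats with period 3 (steps 3–5 recur indefinitely) …

Answer: DIVERGES (no final state within 17 steps)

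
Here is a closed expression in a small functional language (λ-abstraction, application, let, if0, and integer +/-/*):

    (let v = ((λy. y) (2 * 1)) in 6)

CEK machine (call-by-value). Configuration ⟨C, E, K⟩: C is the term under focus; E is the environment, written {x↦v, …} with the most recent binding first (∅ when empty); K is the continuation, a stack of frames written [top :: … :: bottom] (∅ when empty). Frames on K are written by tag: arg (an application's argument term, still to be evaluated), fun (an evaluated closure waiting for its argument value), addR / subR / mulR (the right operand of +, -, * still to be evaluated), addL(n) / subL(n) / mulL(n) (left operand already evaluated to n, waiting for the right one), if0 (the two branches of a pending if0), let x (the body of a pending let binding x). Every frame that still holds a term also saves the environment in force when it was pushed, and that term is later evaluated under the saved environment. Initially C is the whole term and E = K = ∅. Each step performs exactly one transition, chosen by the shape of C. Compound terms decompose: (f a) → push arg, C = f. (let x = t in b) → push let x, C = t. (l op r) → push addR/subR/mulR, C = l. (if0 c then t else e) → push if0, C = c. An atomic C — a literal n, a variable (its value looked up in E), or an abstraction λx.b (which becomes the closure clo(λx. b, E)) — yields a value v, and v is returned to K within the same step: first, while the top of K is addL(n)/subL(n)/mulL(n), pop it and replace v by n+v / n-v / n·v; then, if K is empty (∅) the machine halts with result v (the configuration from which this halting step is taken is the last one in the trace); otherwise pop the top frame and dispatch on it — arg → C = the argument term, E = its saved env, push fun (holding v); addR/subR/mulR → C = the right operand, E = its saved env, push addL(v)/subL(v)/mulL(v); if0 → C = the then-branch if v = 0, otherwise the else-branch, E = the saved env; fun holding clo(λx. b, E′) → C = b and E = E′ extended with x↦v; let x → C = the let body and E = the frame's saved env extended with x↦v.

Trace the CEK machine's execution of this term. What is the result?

t=0: [C=(let v = ((λy. y) (2 * 1)) in 6) | E=∅ | K=∅]
t=1: [C=((λy. y) (2 * 1)) | E=∅ | K=[let v]]
t=2: [C=(λy. y) | E=∅ | K=[arg :: let v]]
t=3: [C=(2 * 1) | E=∅ | K=[fun :: let v]]
t=4: [C=2 | E=∅ | K=[mulR :: fun :: let v]]
t=5: [C=1 | E=∅ | K=[mulL(2) :: fun :: let v]]
t=6: [C=y | E={y↦2} | K=[let v]]
t=7: [C=6 | E={v↦2} | K=∅]
→ final value 6

Answer: 6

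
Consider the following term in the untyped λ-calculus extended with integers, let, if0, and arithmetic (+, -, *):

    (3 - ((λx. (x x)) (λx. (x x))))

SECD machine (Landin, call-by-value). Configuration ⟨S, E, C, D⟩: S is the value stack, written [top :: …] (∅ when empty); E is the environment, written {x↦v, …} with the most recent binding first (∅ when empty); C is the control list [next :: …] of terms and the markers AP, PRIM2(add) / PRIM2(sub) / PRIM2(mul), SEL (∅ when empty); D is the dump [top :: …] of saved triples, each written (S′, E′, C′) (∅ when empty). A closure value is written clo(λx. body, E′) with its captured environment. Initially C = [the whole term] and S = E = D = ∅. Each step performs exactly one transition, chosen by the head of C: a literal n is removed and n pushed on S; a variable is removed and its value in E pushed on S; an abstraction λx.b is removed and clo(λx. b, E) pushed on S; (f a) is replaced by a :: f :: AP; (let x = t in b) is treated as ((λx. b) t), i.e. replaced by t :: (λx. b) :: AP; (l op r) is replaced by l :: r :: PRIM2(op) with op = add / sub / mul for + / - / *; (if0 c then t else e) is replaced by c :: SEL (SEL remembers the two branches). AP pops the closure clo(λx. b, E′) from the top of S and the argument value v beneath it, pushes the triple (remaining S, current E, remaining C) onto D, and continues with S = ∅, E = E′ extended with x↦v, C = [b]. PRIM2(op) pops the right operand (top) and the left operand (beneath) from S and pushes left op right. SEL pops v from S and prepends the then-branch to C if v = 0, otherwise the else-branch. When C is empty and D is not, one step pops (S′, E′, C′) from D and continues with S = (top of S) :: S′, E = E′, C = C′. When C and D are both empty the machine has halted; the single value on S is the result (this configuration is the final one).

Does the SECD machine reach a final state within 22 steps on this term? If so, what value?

[0] ⟨S=∅; E=∅; C=[(3 - ((λx. (x x)) (λx. (x x))))]; D=∅⟩
[1] ⟨S=∅; E=∅; C=[3 :: ((λx. (x x)) (λx. (x x))) :: PRIM2(sub)]; D=∅⟩
[2] ⟨S=[3]; E=∅; C=[((λx. (x x)) (λx. (x x))) :: PRIM2(sub)]; D=∅⟩
[3] ⟨S=[3]; E=∅; C=[(λx. (x x)) :: (λx. (x x)) :: AP :: PRIM2(sub)]; D=∅⟩
[4] ⟨S=[clo(λx. (x x), ∅) :: 3]; E=∅; C=[(λx. (x x)) :: AP :: PRIM2(sub)]; D=∅⟩
[5] ⟨S=[clo(λx. (x x), ∅) :: clo(λx. (x x), ∅) :: 3]; E=∅; C=[AP :: PRIM2(sub)]; D=∅⟩
[6] ⟨S=∅; E={x↦clo(λx. (x x), ∅)}; C=[(x x)]; D=[([3], ∅, [PRIM2(sub)])]⟩
[7] ⟨S=∅; E={x↦clo(λx. (x x), ∅)}; C=[x :: x :: AP]; D=[([3], ∅, [PRIM2(sub)])]⟩
[8] ⟨S=[clo(λx. (x x), ∅)]; E={x↦clo(λx. (x x), ∅)}; C=[x :: AP]; D=[([3], ∅, [PRIM2(sub)])]⟩
[9] ⟨S=[clo(λx. (x x), ∅) :: clo(λx. (x x), ∅)]; E={x↦clo(λx. (x x), ∅)}; C=[AP]; D=[([3], ∅, [PRIM2(sub)])]⟩
[10] ⟨S=∅; E={x↦clo(λx. (x x), ∅)}; C=[(x x)]; D=[(∅, {x↦clo(λx. (x x), ∅)}, ∅) :: ([3], ∅, [PRIM2(sub)])]⟩
[11] ⟨S=∅; E={x↦clo(λx. (x x), ∅)}; C=[x :: x :: AP]; D=[(∅, {x↦clo(λx. (x x), ∅)}, ∅) :: ([3], ∅, [PRIM2(sub)])]⟩
[12] ⟨S=[clo(λx. (x x), ∅)]; E={x↦clo(λx. (x x), ∅)}; C=[x :: AP]; D=[(∅, {x↦clo(λx. (x x), ∅)}, ∅) :: ([3], ∅, [PRIM2(sub)])]⟩
[13] ⟨S=[clo(λx. (x x), ∅) :: clo(λx. (x x), ∅)]; E={x↦clo(λx. (x x), ∅)}; C=[AP]; D=[(∅, {x↦clo(λx. (x x), ∅)}, ∅) :: ([3], ∅, [PRIM2(sub)])]⟩
[14] ⟨S=∅; E={x↦clo(λx. (x x), ∅)}; C=[(x x)]; D=[(∅, {x↦clo(λx. (x x), ∅)}, ∅) :: (∅, {x↦clo(λx. (x x), ∅)}, ∅) :: ([3], ∅, [PRIM2(sub)])]⟩
[15] ⟨S=∅; E={x↦clo(λx. (x x), ∅)}; C=[x :: x :: AP]; D=[(∅, {x↦clo(λx. (x x), ∅)}, ∅) :: (∅, {x↦clo(λx. (x x), ∅)}, ∅) :: ([3], ∅, [PRIM2(sub)])]⟩
[16] ⟨S=[clo(λx. (x x), ∅)]; E={x↦clo(λx. (x x), ∅)}; C=[x :: AP]; D=[(∅, {x↦clo(λx. (x x), ∅)}, ∅) :: (∅, {x↦clo(λx. (x x), ∅)}, ∅) :: ([3], ∅, [PRIM2(sub)])]⟩
[17] ⟨S=[clo(λx. (x x), ∅) :: clo(λx. (x x), ∅)]; E={x↦clo(λx. (x x), ∅)}; C=[AP]; D=[(∅, {x↦clo(λx. (x x), ∅)}, ∅) :: (∅, {x↦clo(λx. (x x), ∅)}, ∅) :: ([3], ∅, [PRIM2(sub)])]⟩
[18] ⟨S=∅; E={x↦clo(λx. (x x), ∅)}; C=[(x x)]; D=[(∅, {x↦clo(λx. (x x), ∅)}, ∅) :: (∅, {x↦clo(λx. (x x), ∅)}, ∅) :: (∅, {x↦clo(λx. (x x), ∅)}, ∅) :: ([3], ∅, [PRIM2(sub)])]⟩
[19] ⟨S=∅; E={x↦clo(λx. (x x), ∅)}; C=[x :: x :: AP]; D=[(∅, {x↦clo(λx. (x x), ∅)}, ∅) :: (∅, {x↦clo(λx. (x x), ∅)}, ∅) :: (∅, {x↦clo(λx. (x x), ∅)}, ∅) :: ([3], ∅, [PRIM2(sub)])]⟩
[20] ⟨S=[clo(λx. (x x), ∅)]; E={x↦clo(λx. (x x), ∅)}; C=[x :: AP]; D=[(∅, {x↦clo(λx. (x x), ∅)}, ∅) :: (∅, {x↦clo(λx. (x x), ∅)}, ∅) :: (∅, {x↦clo(λx. (x x), ∅)}, ∅) :: ([3], ∅, [PRIM2(sub)])]⟩
[21] ⟨S=[clo(λx. (x x), ∅) :: clo(λx. (x x), ∅)]; E={x↦clo(λx. (x x), ∅)}; C=[AP]; D=[(∅, {x↦clo(λx. (x x), ∅)}, ∅) :: (∅, {x↦clo(λx. (x x), ∅)}, ∅) :: (∅, {x↦clo(λx. (x x), ∅)}, ∅) :: ([3], ∅, [PRIM2(sub)])]⟩
[22] ⟨S=∅; E={x↦clo(λx. (x x), ∅)}; C=[(x x)]; D=[(∅, {x↦clo(λx. (x x), ∅)}, ∅) :: (∅, {x↦clo(λx. (x x), ∅)}, ∅) :: (∅, {x↦clo(λx. (x x), ∅)}, ∅) :: (∅, {x↦clo(λx. (x x), ∅)}, ∅) :: ([3], ∅, [PRIM2(sub)])]⟩
→ 22 transitions taken and the configuration is still not final: no result within 22 steps

Answer: DIVERGES (no final state within 22 steps)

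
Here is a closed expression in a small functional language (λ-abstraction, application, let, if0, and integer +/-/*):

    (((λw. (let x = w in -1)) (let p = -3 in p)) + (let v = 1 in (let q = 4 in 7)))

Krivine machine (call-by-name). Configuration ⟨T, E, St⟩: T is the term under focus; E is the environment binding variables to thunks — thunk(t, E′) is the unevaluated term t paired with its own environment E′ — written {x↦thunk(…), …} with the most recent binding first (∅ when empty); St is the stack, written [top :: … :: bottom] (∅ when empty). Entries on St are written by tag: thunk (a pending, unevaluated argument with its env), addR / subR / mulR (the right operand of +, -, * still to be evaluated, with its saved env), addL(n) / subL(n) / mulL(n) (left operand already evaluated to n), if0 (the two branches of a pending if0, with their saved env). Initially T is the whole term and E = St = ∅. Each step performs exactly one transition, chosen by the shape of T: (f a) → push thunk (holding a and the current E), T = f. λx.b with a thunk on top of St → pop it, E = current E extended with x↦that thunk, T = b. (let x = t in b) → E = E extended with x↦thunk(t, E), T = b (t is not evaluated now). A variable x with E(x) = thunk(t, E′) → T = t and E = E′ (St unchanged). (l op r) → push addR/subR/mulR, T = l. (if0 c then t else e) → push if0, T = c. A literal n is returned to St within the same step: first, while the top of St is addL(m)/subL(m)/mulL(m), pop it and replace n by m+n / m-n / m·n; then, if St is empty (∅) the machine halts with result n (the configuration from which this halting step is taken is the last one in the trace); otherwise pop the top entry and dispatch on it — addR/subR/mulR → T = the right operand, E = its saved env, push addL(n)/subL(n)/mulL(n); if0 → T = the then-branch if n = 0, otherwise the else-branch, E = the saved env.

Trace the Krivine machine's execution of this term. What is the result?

Answer: 6

Execution trace:
step 0: <T=(((λw. (let x = w in -1)) (let p = -3 in p)) + (let v = 1 in (let q = 4 in 7))), E=∅, St=∅>
step 1: <T=((λw. (let x = w in -1)) (let p = -3 in p)), E=∅, St=[addR]>
step 2: <T=(λw. (let x = w in -1)), E=∅, St=[thunk :: addR]>
step 3: <T=(let x = w in -1), E={w↦thunk((let p = -3 in p), ∅)}, St=[addR]>
step 4: <T=-1, E={x↦thunk(w, {w↦thunk((let p = -3 in p), ∅)}), w↦thunk((let p = -3 in p), ∅)}, St=[addR]>
step 5: <T=(let v = 1 in (let q = 4 in 7)), E=∅, St=[addL(-1)]>
step 6: <T=(let q = 4 in 7), E={v↦thunk(1, ∅)}, St=[addL(-1)]>
step 7: <T=7, E={q↦thunk(4, {v↦thunk(1, ∅)}), v↦thunk(1, ∅)}, St=[addL(-1)]>
→ final value 6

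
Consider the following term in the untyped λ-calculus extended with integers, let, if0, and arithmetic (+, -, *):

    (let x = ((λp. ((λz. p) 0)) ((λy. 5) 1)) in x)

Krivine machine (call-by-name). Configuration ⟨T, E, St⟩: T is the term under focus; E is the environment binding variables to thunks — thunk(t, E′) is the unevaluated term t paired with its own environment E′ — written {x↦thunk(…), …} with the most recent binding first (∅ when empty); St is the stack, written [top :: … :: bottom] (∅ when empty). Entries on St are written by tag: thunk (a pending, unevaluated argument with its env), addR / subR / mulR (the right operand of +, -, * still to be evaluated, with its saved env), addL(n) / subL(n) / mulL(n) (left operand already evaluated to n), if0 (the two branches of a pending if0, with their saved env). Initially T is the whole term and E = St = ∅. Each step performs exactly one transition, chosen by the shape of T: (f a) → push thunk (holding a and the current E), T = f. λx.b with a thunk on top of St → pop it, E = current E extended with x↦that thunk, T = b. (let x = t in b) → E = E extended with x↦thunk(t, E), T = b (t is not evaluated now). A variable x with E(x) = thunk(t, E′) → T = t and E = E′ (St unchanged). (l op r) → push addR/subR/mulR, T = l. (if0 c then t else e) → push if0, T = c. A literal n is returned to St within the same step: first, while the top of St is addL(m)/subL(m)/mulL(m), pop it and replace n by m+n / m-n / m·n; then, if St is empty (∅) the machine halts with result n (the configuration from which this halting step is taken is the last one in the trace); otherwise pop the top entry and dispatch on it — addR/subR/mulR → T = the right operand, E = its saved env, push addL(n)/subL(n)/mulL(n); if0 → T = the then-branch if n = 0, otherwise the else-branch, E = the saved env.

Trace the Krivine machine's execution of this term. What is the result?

step 0: <T=(let x = ((λp. ((λz. p) 0)) ((λy. 5) 1)) in x), E=∅, St=∅>
step 1: <T=x, E={x↦thunk(((λp. ((λz. p) 0)) ((λy. 5) 1)), ∅)}, St=∅>
step 2: <T=((λp. ((λz. p) 0)) ((λy. 5) 1)), E=∅, St=∅>
step 3: <T=(λp. ((λz. p) 0)), E=∅, St=[thunk]>
step 4: <T=((λz. p) 0), E={p↦thunk(((λy. 5) 1), ∅)}, St=∅>
step 5: <T=(λz. p), E={p↦thunk(((λy. 5) 1), ∅)}, St=[thunk]>
step 6: <T=p, E={z↦thunk(0, {p↦thunk(((λy. 5) 1), ∅)}), p↦thunk(((λy. 5) 1), ∅)}, St=∅>
step 7: <T=((λy. 5) 1), E=∅, St=∅>
step 8: <T=(λy. 5), E=∅, St=[thunk]>
step 9: <T=5, E={y↦thunk(1, ∅)}, St=∅>
→ final value 5

Answer: 5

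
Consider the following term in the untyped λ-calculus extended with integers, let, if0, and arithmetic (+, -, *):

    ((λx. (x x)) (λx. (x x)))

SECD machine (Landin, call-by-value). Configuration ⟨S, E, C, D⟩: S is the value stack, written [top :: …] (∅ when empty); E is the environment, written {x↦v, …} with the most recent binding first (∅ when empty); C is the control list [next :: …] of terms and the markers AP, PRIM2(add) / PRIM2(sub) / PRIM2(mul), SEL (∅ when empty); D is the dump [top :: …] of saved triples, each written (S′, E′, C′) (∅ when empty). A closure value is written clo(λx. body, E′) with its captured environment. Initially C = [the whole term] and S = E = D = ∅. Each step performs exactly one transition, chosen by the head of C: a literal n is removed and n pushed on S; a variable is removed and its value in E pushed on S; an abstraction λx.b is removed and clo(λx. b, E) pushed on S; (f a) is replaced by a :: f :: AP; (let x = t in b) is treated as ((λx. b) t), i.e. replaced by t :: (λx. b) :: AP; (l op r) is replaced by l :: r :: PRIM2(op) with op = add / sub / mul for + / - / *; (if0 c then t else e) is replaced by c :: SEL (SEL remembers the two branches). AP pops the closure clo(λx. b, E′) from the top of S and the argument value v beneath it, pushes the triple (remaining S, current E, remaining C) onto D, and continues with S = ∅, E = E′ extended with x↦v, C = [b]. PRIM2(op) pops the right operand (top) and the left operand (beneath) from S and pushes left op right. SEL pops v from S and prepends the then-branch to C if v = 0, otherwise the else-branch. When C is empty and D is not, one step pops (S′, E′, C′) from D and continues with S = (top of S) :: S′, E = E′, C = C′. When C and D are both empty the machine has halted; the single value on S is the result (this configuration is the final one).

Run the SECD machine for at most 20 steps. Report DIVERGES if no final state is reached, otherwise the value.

step 0: <S=∅, E=∅, C=[((λx. (x x)) (λx. (x x)))], D=∅>
step 1: <S=∅, E=∅, C=[(λx. (x x)) :: (λx. (x x)) :: AP], D=∅>
step 2: <S=[clo(λx. (x x), ∅)], E=∅, C=[(λx. (x x)) :: AP], D=∅>
step 3: <S=[clo(λx. (x x), ∅) :: clo(λx. (x x), ∅)], E=∅, C=[AP], D=∅>
step 4: <S=∅, E={x↦clo(λx. (x x), ∅)}, C=[(x x)], D=[(∅, ∅, ∅)]>
step 5: <S=∅, E={x↦clo(λx. (x x), ∅)}, C=[x :: x :: AP], D=[(∅, ∅, ∅)]>
step 6: <S=[clo(λx. (x x), ∅)], E={x↦clo(λx. (x x), ∅)}, C=[x :: AP], D=[(∅, ∅, ∅)]>
step 7: <S=[clo(λx. (x x), ∅) :: clo(λx. (x x), ∅)], E={x↦clo(λx. (x x), ∅)}, C=[AP], D=[(∅, ∅, ∅)]>
step 8: <S=∅, E={x↦clo(λx. (x x), ∅)}, C=[(x x)], D=[(∅, {x↦clo(λx. (x x), ∅)}, ∅) :: (∅, ∅, ∅)]>
step 9: <S=∅, E={x↦clo(λx. (x x), ∅)}, C=[x :: x :: AP], D=[(∅, {x↦clo(λx. (x x), ∅)}, ∅) :: (∅, ∅, ∅)]>
step 10: <S=[clo(λx. (x x), ∅)], E={x↦clo(λx. (x x), ∅)}, C=[x :: AP], D=[(∅, {x↦clo(λx. (x x), ∅)}, ∅) :: (∅, ∅, ∅)]>
step 11: <S=[clo(λx. (x x), ∅) :: clo(λx. (x x), ∅)], E={x↦clo(λx. (x x), ∅)}, C=[AP], D=[(∅, {x↦clo(λx. (x x), ∅)}, ∅) :: (∅, ∅, ∅)]>
step 12: <S=∅, E={x↦clo(λx. (x x), ∅)}, C=[(x x)], D=[(∅, {x↦clo(λx. (x x), ∅)}, ∅) :: (∅, {x↦clo(λx. (x x), ∅)}, ∅) :: (∅, ∅, ∅)]>
step 13: <S=∅, E={x↦clo(λx. (x x), ∅)}, C=[x :: x :: AP], D=[(∅, {x↦clo(λx. (x x), ∅)}, ∅) :: (∅, {x↦clo(λx. (x x), ∅)}, ∅) :: (∅, ∅, ∅)]>
step 14: <S=[clo(λx. (x x), ∅)], E={x↦clo(λx. (x x), ∅)}, C=[x :: AP], D=[(∅, {x↦clo(λx. (x x), ∅)}, ∅) :: (∅, {x↦clo(λx. (x x), ∅)}, ∅) :: (∅, ∅, ∅)]>
step 15: <S=[clo(λx. (x x), ∅) :: clo(λx. (x x), ∅)], E={x↦clo(λx. (x x), ∅)}, C=[AP], D=[(∅, {x↦clo(λx. (x x), ∅)}, ∅) :: (∅, {x↦clo(λx. (x x), ∅)}, ∅) :: (∅, ∅, ∅)]>
step 16: <S=∅, E={x↦clo(λx. (x x), ∅)}, C=[(x x)], D=[(∅, {x↦clo(λx. (x x), ∅)}, ∅) :: (∅, {x↦clo(λx. (x x), ∅)}, ∅) :: (∅, {x↦clo(λx. (x x), ∅)}, ∅) :: (∅, ∅, ∅)]>
step 17: <S=∅, E={x↦clo(λx. (x x), ∅)}, C=[x :: x :: AP], D=[(∅, {x↦clo(λx. (x x), ∅)}, ∅) :: (∅, {x↦clo(λx. (x x), ∅)}, ∅) :: (∅, {x↦clo(λx. (x x), ∅)}, ∅) :: (∅, ∅, ∅)]>
step 18: <S=[clo(λx. (x x), ∅)], E={x↦clo(λx. (x x), ∅)}, C=[x :: AP], D=[(∅, {x↦clo(λx. (x x), ∅)}, ∅) :: (∅, {x↦clo(λx. (x x), ∅)}, ∅) :: (∅, {x↦clo(λx. (x x), ∅)}, ∅) :: (∅, ∅, ∅)]>
step 19: <S=[clo(λx. (x x), ∅) :: clo(λx. (x x), ∅)], E={x↦clo(λx. (x x), ∅)}, C=[AP], D=[(∅, {x↦clo(λx. (x x), ∅)}, ∅) :: (∅, {x↦clo(λx. (x x), ∅)}, ∅) :: (∅, {x↦clo(λx. (x x), ∅)}, ∅) :: (∅, ∅, ∅)]>
step 20: <S=∅, E={x↦clo(λx. (x x), ∅)}, C=[(x x)], D=[(∅, {x↦clo(λx. (x x), ∅)}, ∅) :: (∅, {x↦clo(λx. (x x), ∅)}, ∅) :: (∅, {x↦clo(λx. (x x), ∅)}, ∅) :: (∅, {x↦clo(λx. (x x), ∅)}, ∅) :: (∅, ∅, ∅)]>
→ 20 transitions taken and the configuration is still not final: no result within 20 steps

Answer: DIVERGES (no final state within 20 steps)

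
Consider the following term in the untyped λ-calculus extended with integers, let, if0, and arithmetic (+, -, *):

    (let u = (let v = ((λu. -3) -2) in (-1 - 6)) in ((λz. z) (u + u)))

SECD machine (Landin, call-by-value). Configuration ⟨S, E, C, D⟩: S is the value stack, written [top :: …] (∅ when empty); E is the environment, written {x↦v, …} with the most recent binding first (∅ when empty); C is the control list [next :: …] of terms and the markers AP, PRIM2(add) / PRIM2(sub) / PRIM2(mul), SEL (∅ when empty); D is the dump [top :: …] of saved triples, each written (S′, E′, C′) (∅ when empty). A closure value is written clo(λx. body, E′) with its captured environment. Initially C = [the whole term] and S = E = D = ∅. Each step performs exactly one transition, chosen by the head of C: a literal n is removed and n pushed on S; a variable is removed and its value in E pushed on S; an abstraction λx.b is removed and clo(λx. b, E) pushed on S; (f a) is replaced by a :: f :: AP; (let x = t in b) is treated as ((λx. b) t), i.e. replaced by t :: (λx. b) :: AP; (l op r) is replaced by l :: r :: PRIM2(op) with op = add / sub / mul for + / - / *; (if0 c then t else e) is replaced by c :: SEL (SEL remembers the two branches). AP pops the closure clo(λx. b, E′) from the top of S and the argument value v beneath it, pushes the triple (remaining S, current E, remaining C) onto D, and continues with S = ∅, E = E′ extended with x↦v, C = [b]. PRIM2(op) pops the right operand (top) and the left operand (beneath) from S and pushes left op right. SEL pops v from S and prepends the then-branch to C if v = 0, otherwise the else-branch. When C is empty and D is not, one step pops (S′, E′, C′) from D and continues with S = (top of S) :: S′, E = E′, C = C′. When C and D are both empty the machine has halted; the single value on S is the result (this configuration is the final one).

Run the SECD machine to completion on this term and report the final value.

t=0: ⟨S=∅; E=∅; C=[(let u = (let v = ((λu. -3) -2) in (-1 - 6)) in ((λz. z) (u + u)))]; D=∅⟩
t=1: ⟨S=∅; E=∅; C=[(let v = ((λu. -3) -2) in (-1 - 6)) :: (λu. ((λz. z) (u + u))) :: AP]; D=∅⟩
t=2: ⟨S=∅; E=∅; C=[((λu. -3) -2) :: (λv. (-1 - 6)) :: AP :: (λu. ((λz. z) (u + u))) :: AP]; D=∅⟩
t=3: ⟨S=∅; E=∅; C=[-2 :: (λu. -3) :: AP :: (λv. (-1 - 6)) :: AP :: (λu. ((λz. z) (u + u))) :: AP]; D=∅⟩
t=4: ⟨S=[-2]; E=∅; C=[(λu. -3) :: AP :: (λv. (-1 - 6)) :: AP :: (λu. ((λz. z) (u + u))) :: AP]; D=∅⟩
t=5: ⟨S=[clo(λu. -3, ∅) :: -2]; E=∅; C=[AP :: (λv. (-1 - 6)) :: AP :: (λu. ((λz. z) (u + u))) :: AP]; D=∅⟩
t=6: ⟨S=∅; E={u↦-2}; C=[-3]; D=[(∅, ∅, [(λv. (-1 - 6)) :: AP :: (λu. ((λz. z) (u + u))) :: AP])]⟩
t=7: ⟨S=[-3]; E={u↦-2}; C=∅; D=[(∅, ∅, [(λv. (-1 - 6)) :: AP :: (λu. ((λz. z) (u + u))) :: AP])]⟩
t=8: ⟨S=[-3]; E=∅; C=[(λv. (-1 - 6)) :: AP :: (λu. ((λz. z) (u + u))) :: AP]; D=∅⟩
t=9: ⟨S=[clo(λv. (-1 - 6), ∅) :: -3]; E=∅; C=[AP :: (λu. ((λz. z) (u + u))) :: AP]; D=∅⟩
t=10: ⟨S=∅; E={v↦-3}; C=[(-1 - 6)]; D=[(∅, ∅, [(λu. ((λz. z) (u + u))) :: AP])]⟩
t=11: ⟨S=∅; E={v↦-3}; C=[-1 :: 6 :: PRIM2(sub)]; D=[(∅, ∅, [(λu. ((λz. z) (u + u))) :: AP])]⟩
t=12: ⟨S=[-1]; E={v↦-3}; C=[6 :: PRIM2(sub)]; D=[(∅, ∅, [(λu. ((λz. z) (u + u))) :: AP])]⟩
t=13: ⟨S=[6 :: -1]; E={v↦-3}; C=[PRIM2(sub)]; D=[(∅, ∅, [(λu. ((λz. z) (u + u))) :: AP])]⟩
t=14: ⟨S=[-7]; E={v↦-3}; C=∅; D=[(∅, ∅, [(λu. ((λz. z) (u + u))) :: AP])]⟩
t=15: ⟨S=[-7]; E=∅; C=[(λu. ((λz. z) (u + u))) :: AP]; D=∅⟩
t=16: ⟨S=[clo(λu. ((λz. z) (u + u)), ∅) :: -7]; E=∅; C=[AP]; D=∅⟩
t=17: ⟨S=∅; E={u↦-7}; C=[((λz. z) (u + u))]; D=[(∅, ∅, ∅)]⟩
t=18: ⟨S=∅; E={u↦-7}; C=[(u + u) :: (λz. z) :: AP]; D=[(∅, ∅, ∅)]⟩
t=19: ⟨S=∅; E={u↦-7}; C=[u :: u :: PRIM2(add) :: (λz. z) :: AP]; D=[(∅, ∅, ∅)]⟩
t=20: ⟨S=[-7]; E={u↦-7}; C=[u :: PRIM2(add) :: (λz. z) :: AP]; D=[(∅, ∅, ∅)]⟩
t=21: ⟨S=[-7 :: -7]; E={u↦-7}; C=[PRIM2(add) :: (λz. z) :: AP]; D=[(∅, ∅, ∅)]⟩
t=22: ⟨S=[-14]; E={u↦-7}; C=[(λz. z) :: AP]; D=[(∅, ∅, ∅)]⟩
t=23: ⟨S=[clo(λz. z, {u↦-7}) :: -14]; E={u↦-7}; C=[AP]; D=[(∅, ∅, ∅)]⟩
t=24: ⟨S=∅; E={z↦-14, u↦-7}; C=[z]; D=[(∅, {u↦-7}, ∅) :: (∅, ∅, ∅)]⟩
t=25: ⟨S=[-14]; E={z↦-14, u↦-7}; C=∅; D=[(∅, {u↦-7}, ∅) :: (∅, ∅, ∅)]⟩
t=26: ⟨S=[-14]; E={u↦-7}; C=∅; D=[(∅, ∅, ∅)]⟩
t=27: ⟨S=[-14]; E=∅; C=∅; D=∅⟩
→ final value -14

Answer: -14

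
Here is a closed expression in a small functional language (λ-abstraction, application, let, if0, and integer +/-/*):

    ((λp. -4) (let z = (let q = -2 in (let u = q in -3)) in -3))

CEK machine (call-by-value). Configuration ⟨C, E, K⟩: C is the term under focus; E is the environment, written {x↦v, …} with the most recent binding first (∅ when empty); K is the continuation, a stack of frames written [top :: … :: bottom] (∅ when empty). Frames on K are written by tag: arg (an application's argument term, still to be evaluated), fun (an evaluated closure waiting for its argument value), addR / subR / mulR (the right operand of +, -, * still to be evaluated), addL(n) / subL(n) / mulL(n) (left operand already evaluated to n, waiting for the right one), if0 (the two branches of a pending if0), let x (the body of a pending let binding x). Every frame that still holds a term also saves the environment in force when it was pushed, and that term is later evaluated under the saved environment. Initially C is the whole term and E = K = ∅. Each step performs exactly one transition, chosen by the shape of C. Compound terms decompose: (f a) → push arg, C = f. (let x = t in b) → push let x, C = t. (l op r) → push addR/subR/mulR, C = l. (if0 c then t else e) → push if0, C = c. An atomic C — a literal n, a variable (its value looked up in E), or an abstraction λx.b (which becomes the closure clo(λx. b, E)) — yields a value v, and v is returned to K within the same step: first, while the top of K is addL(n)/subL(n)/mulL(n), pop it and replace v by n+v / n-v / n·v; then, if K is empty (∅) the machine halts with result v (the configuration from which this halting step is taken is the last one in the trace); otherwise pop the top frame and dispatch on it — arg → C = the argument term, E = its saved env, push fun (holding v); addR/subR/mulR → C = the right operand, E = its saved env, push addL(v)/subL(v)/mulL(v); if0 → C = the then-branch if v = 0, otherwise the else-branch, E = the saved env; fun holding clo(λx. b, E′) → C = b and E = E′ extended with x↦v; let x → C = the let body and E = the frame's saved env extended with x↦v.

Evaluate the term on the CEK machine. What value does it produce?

Answer: -4

Derivation:
[0] [C=((λp. -4) (let z = (let q = -2 in (let u = q in -3)) in -3)) | E=∅ | K=∅]
[1] [C=(λp. -4) | E=∅ | K=[arg]]
[2] [C=(let z = (let q = -2 in (let u = q in -3)) in -3) | E=∅ | K=[fun]]
[3] [C=(let q = -2 in (let u = q in -3)) | E=∅ | K=[let z :: fun]]
[4] [C=-2 | E=∅ | K=[let q :: let z :: fun]]
[5] [C=(let u = q in -3) | E={q↦-2} | K=[let z :: fun]]
[6] [C=q | E={q↦-2} | K=[let u :: let z :: fun]]
[7] [C=-3 | E={u↦-2, q↦-2} | K=[let z :: fun]]
[8] [C=-3 | E={z↦-3} | K=[fun]]
[9] [C=-4 | E={p↦-3} | K=∅]
→ final value -4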